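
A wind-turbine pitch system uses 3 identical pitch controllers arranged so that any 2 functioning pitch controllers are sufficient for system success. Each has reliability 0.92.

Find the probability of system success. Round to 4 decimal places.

R = Σ_{i=2}^{3} C(3,i) p^i (1−p)^{3−i} with p = 0.92
C(3,2)·0.92^2·0.08^1 = 0.203136
C(3,3)·0.92^3·0.08^0 = 0.778688
Sum = 0.9818

0.9818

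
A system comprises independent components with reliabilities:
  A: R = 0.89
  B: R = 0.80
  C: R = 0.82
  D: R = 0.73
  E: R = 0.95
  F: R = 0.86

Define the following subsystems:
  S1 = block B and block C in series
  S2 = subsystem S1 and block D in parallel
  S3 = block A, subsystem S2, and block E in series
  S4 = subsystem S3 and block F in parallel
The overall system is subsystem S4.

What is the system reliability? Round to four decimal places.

Series (B and C): 0.800000 × 0.820000 = 0.656000
Parallel ([0.656000] and D): 1 − (1 − 0.656000)(1 − 0.730000) = 0.907120
Series (A, [0.907120], and E): 0.890000 × 0.907120 × 0.950000 = 0.766970
Parallel ([0.766970] and F): 1 − (1 − 0.766970)(1 − 0.860000) = 0.9674

0.9674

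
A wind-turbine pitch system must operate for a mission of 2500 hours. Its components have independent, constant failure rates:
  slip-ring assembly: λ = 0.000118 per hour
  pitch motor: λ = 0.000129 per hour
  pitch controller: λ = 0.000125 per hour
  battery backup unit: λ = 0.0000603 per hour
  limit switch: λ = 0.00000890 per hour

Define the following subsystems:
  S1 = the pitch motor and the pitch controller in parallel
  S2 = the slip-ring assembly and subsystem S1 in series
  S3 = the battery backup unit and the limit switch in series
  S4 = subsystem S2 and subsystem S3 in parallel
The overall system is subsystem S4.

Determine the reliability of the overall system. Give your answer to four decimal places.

0.9507

R(slip-ring assembly) = exp(−0.000118 × 2500) = 0.744532
R(pitch motor) = exp(−0.000129 × 2500) = 0.724336
R(pitch controller) = exp(−0.000125 × 2500) = 0.731616
R(battery backup unit) = exp(−0.0000603 × 2500) = 0.860063
R(limit switch) = exp(−0.00000890 × 2500) = 0.977996
Parallel (pitch motor and pitch controller): 1 − (1 − 0.724336)(1 − 0.731616) = 0.926016
Series (slip-ring assembly and [0.926016]): 0.744532 × 0.926016 = 0.689449
Series (battery backup unit and limit switch): 0.860063 × 0.977996 = 0.841138
Parallel ([0.689449] and [0.841138]): 1 − (1 − 0.689449)(1 − 0.841138) = 0.9507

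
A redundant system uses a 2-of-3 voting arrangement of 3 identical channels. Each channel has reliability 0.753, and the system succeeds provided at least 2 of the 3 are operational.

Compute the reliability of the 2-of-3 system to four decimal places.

R = Σ_{i=2}^{3} C(3,i) p^i (1−p)^{3−i} with p = 0.753
C(3,2)·0.753^2·0.247^1 = 0.420154
C(3,3)·0.753^3·0.247^0 = 0.426958
Sum = 0.8471

0.8471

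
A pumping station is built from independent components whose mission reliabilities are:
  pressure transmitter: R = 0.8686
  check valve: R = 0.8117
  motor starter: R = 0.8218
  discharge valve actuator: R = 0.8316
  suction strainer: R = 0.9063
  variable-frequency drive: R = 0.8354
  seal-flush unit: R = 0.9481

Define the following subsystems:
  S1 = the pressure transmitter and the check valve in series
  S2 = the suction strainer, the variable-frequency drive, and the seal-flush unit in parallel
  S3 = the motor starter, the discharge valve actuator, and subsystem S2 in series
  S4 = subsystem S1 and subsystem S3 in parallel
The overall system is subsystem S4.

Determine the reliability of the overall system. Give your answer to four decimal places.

Series (pressure transmitter and check valve): 0.868600 × 0.811700 = 0.705043
Parallel (suction strainer, variable-frequency drive, and seal-flush unit): 1 − (1 − 0.906300)(1 − 0.835400)(1 − 0.948100) = 0.999200
Series (motor starter, discharge valve actuator, and [0.999200]): 0.821800 × 0.831600 × 0.999200 = 0.682862
Parallel ([0.705043] and [0.682862]): 1 − (1 − 0.705043)(1 − 0.682862) = 0.9065

0.9065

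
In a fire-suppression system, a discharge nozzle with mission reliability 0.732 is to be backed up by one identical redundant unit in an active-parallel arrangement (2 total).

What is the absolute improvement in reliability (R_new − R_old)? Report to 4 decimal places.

R_before = 0.732
R_after = 1 − (1 − 0.732)^2 = 0.9282
ΔR = 0.9282 − 0.732 = 0.1962

0.1962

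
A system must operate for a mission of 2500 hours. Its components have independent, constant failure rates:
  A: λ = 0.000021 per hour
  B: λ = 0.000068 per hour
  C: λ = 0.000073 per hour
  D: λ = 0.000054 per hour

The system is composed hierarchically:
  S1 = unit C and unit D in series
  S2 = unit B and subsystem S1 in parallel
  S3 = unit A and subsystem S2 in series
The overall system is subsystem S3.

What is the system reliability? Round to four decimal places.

0.9085

R(A) = exp(−0.000021 × 2500) = 0.948854
R(B) = exp(−0.000068 × 2500) = 0.843665
R(C) = exp(−0.000073 × 2500) = 0.833185
R(D) = exp(−0.000054 × 2500) = 0.873716
Series (C and D): 0.833185 × 0.873716 = 0.727967
Parallel (B and [0.727967]): 1 − (1 − 0.843665)(1 − 0.727967) = 0.957472
Series (A and [0.957472]): 0.948854 × 0.957472 = 0.9085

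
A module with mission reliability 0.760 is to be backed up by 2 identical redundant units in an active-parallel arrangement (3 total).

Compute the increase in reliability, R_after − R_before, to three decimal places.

0.226

R_before = 0.760
R_after = 1 − (1 − 0.760)^3 = 0.986
ΔR = 0.986 − 0.760 = 0.226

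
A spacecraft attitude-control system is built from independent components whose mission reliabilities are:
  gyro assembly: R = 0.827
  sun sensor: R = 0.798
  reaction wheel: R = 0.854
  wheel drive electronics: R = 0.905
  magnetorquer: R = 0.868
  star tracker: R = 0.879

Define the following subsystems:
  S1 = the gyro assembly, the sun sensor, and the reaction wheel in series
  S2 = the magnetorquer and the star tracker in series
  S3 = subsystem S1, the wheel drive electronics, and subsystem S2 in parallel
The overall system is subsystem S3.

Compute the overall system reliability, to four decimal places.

0.9902

Series (gyro assembly, sun sensor, and reaction wheel): 0.827000 × 0.798000 × 0.854000 = 0.563594
Series (magnetorquer and star tracker): 0.868000 × 0.879000 = 0.762972
Parallel ([0.563594], wheel drive electronics, and [0.762972]): 1 − (1 − 0.563594)(1 − 0.905000)(1 − 0.762972) = 0.9902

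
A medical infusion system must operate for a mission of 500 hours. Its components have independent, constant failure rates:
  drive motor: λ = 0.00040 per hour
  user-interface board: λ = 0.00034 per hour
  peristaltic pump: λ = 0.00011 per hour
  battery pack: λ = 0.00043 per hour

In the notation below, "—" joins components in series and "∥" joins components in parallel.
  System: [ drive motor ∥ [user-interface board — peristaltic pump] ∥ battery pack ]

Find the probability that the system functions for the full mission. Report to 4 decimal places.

R(drive motor) = exp(−0.00040 × 500) = 0.818731
R(user-interface board) = exp(−0.00034 × 500) = 0.843665
R(peristaltic pump) = exp(−0.00011 × 500) = 0.946485
R(battery pack) = exp(−0.00043 × 500) = 0.806541
Series (user-interface board and peristaltic pump): 0.843665 × 0.946485 = 0.798516
Parallel (drive motor, [0.798516], and battery pack): 1 − (1 − 0.818731)(1 − 0.798516)(1 − 0.806541) = 0.9929

0.9929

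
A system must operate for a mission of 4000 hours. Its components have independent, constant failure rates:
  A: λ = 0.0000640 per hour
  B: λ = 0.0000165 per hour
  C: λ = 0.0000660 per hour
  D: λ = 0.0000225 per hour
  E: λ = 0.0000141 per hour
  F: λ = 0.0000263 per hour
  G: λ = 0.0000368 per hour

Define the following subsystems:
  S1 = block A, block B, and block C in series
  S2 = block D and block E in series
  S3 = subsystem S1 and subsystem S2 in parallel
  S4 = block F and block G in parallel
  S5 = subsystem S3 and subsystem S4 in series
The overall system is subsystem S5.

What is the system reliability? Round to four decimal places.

0.9268

R(A) = exp(−0.0000640 × 4000) = 0.774142
R(B) = exp(−0.0000165 × 4000) = 0.936131
R(C) = exp(−0.0000660 × 4000) = 0.767974
R(D) = exp(−0.0000225 × 4000) = 0.913931
R(E) = exp(−0.0000141 × 4000) = 0.945161
R(F) = exp(−0.0000263 × 4000) = 0.900144
R(G) = exp(−0.0000368 × 4000) = 0.863121
Series (A, B, and C): 0.774142 × 0.936131 × 0.767974 = 0.556549
Series (D and E): 0.913931 × 0.945161 = 0.863812
Parallel ([0.556549] and [0.863812]): 1 − (1 − 0.556549)(1 − 0.863812) = 0.939607
Parallel (F and G): 1 − (1 − 0.900144)(1 − 0.863121) = 0.986332
Series ([0.939607] and [0.986332]): 0.939607 × 0.986332 = 0.9268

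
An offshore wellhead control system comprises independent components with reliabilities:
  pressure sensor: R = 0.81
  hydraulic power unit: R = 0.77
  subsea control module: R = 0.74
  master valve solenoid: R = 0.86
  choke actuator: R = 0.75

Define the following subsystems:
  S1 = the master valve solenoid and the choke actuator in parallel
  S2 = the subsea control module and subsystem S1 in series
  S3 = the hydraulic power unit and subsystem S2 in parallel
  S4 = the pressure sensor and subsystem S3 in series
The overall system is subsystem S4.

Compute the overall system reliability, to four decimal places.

Parallel (master valve solenoid and choke actuator): 1 − (1 − 0.860000)(1 − 0.750000) = 0.965000
Series (subsea control module and [0.965000]): 0.740000 × 0.965000 = 0.714100
Parallel (hydraulic power unit and [0.714100]): 1 − (1 − 0.770000)(1 − 0.714100) = 0.934243
Series (pressure sensor and [0.934243]): 0.810000 × 0.934243 = 0.7567

0.7567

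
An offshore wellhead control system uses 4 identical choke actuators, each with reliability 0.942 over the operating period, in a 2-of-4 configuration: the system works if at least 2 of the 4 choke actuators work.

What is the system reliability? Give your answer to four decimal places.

R = Σ_{i=2}^{4} C(4,i) p^i (1−p)^{4−i} with p = 0.942
C(4,2)·0.942^2·0.058^2 = 0.017911
C(4,3)·0.942^3·0.058^1 = 0.193928
C(4,4)·0.942^4·0.058^0 = 0.787415
Sum = 0.9993

0.9993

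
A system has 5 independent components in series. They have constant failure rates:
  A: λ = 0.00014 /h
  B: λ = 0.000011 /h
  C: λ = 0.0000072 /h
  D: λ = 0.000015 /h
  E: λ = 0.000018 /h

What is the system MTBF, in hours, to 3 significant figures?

Series of exponential components: λ_sys = Σ λ_i
λ_sys = 0.00014 + 0.000011 + 0.0000072 + 0.000015 + 0.000018 = 1.9120e-04 /h
MTBF = 1 / λ_sys = 5230 h

5230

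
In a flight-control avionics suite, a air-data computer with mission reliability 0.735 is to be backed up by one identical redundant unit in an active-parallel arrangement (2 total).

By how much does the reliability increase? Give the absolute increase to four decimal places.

R_before = 0.735
R_after = 1 − (1 − 0.735)^2 = 0.9298
ΔR = 0.9298 − 0.735 = 0.1948

0.1948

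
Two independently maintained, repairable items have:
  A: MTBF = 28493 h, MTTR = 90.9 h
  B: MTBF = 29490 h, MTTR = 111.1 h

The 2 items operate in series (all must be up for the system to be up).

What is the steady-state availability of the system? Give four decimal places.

A(A) = MTBF/(MTBF+MTTR) = 28493/(28493+90.9) = 0.996820
A(B) = MTBF/(MTBF+MTTR) = 29490/(29490+111.1) = 0.996247
Series availability: 0.996820 × 0.996247 = 0.9931

0.9931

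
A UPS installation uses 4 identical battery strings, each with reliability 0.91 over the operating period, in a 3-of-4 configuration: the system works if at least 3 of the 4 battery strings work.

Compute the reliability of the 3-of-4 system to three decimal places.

0.957

R = Σ_{i=3}^{4} C(4,i) p^i (1−p)^{4−i} with p = 0.91
C(4,3)·0.91^3·0.09^1 = 0.27129
C(4,4)·0.91^4·0.09^0 = 0.68575
Sum = 0.957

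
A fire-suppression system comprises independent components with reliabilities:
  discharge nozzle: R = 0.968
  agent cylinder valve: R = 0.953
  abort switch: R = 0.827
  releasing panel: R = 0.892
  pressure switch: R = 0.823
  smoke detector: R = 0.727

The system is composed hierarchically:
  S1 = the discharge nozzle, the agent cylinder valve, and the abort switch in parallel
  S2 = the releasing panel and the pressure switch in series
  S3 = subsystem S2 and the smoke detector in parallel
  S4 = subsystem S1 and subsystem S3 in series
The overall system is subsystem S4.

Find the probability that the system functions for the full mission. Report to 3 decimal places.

Parallel (discharge nozzle, agent cylinder valve, and abort switch): 1 − (1 − 0.96800)(1 − 0.95300)(1 − 0.82700) = 0.99974
Series (releasing panel and pressure switch): 0.89200 × 0.82300 = 0.73412
Parallel ([0.73412] and smoke detector): 1 − (1 − 0.73412)(1 − 0.72700) = 0.92741
Series ([0.99974] and [0.92741]): 0.99974 × 0.92741 = 0.927

0.927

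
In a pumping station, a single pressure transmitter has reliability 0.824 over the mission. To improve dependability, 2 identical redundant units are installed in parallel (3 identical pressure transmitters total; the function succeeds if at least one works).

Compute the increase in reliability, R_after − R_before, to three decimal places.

R_before = 0.824
R_after = 1 − (1 − 0.824)^3 = 0.995
ΔR = 0.995 − 0.824 = 0.171

0.171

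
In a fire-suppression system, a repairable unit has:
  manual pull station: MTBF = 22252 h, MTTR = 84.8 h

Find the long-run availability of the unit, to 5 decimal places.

A(manual pull station) = MTBF/(MTBF+MTTR) = 22252/(22252+84.8) = 0.99620

0.99620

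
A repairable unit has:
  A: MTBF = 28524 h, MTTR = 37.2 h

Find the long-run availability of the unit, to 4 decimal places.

0.9987

A(A) = MTBF/(MTBF+MTTR) = 28524/(28524+37.2) = 0.9987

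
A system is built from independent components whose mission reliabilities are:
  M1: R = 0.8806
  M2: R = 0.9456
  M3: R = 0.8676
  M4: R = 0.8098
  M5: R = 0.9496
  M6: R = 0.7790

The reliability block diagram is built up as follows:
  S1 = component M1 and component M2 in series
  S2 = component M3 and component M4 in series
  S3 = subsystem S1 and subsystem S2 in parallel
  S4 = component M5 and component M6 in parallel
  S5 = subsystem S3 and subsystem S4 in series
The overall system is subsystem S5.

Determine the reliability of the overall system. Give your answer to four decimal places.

0.9397

Series (M1 and M2): 0.880600 × 0.945600 = 0.832695
Series (M3 and M4): 0.867600 × 0.809800 = 0.702582
Parallel ([0.832695] and [0.702582]): 1 − (1 − 0.832695)(1 − 0.702582) = 0.950240
Parallel (M5 and M6): 1 − (1 − 0.949600)(1 − 0.779000) = 0.988862
Series ([0.950240] and [0.988862]): 0.950240 × 0.988862 = 0.9397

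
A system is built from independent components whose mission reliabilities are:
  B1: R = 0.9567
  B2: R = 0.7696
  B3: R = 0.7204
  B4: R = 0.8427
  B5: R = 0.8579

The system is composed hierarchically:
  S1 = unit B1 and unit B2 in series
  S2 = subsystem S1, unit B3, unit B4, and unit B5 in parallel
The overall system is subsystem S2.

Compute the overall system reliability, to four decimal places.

Series (B1 and B2): 0.956700 × 0.769600 = 0.736276
Parallel ([0.736276], B3, B4, and B5): 1 − (1 − 0.736276)(1 − 0.720400)(1 − 0.842700)(1 − 0.857900) = 0.9984

0.9984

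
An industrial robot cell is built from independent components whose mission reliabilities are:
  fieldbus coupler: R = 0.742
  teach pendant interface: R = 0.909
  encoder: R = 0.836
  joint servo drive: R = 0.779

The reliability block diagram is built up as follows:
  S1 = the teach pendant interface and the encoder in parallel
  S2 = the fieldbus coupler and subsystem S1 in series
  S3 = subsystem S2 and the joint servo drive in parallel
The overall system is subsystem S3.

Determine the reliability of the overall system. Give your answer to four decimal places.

Parallel (teach pendant interface and encoder): 1 − (1 − 0.909000)(1 − 0.836000) = 0.985076
Series (fieldbus coupler and [0.985076]): 0.742000 × 0.985076 = 0.730926
Parallel ([0.730926] and joint servo drive): 1 − (1 − 0.730926)(1 − 0.779000) = 0.9405

0.9405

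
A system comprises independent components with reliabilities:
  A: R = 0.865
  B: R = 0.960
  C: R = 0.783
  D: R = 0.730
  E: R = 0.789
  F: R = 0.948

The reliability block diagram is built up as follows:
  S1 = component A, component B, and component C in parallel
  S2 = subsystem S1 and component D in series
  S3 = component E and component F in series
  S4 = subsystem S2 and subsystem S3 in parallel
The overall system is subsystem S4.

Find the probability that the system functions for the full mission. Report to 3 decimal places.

Parallel (A, B, and C): 1 − (1 − 0.86500)(1 − 0.96000)(1 − 0.78300) = 0.99883
Series ([0.99883] and D): 0.99883 × 0.73000 = 0.72915
Series (E and F): 0.78900 × 0.94800 = 0.74797
Parallel ([0.72915] and [0.74797]): 1 − (1 − 0.72915)(1 − 0.74797) = 0.932

0.932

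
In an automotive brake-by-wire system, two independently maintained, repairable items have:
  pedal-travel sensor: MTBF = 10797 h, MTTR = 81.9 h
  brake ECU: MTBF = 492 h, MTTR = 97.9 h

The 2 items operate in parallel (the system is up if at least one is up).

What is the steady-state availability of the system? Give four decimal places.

A(pedal-travel sensor) = MTBF/(MTBF+MTTR) = 10797/(10797+81.9) = 0.992472
A(brake ECU) = MTBF/(MTBF+MTTR) = 492/(492+97.9) = 0.834040
Parallel availability: 1 − (1 − 0.992472)(1 − 0.834040) = 0.9988

0.9988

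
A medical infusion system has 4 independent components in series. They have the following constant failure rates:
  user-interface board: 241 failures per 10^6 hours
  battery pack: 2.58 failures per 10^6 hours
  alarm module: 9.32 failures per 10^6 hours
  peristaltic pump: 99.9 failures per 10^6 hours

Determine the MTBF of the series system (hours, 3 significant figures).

2830

Series of exponential components: λ_sys = Σ λ_i
λ_sys = 0.000241 + 0.00000258 + 0.00000932 + 0.0000999 = 3.5280e-04 /h
MTBF = 1 / λ_sys = 2830 h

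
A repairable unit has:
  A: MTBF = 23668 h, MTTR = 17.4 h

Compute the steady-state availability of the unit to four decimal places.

0.9993

A(A) = MTBF/(MTBF+MTTR) = 23668/(23668+17.4) = 0.9993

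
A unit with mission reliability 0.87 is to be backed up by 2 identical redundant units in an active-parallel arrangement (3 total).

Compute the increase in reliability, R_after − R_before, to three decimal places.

R_before = 0.87
R_after = 1 − (1 − 0.87)^3 = 0.998
ΔR = 0.998 − 0.87 = 0.128

0.128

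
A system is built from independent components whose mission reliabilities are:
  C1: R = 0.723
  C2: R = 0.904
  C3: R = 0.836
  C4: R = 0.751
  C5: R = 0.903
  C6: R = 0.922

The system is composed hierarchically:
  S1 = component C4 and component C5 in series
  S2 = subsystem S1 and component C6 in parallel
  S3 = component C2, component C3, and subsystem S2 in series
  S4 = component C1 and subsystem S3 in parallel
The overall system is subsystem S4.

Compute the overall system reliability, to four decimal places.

0.9271

Series (C4 and C5): 0.751000 × 0.903000 = 0.678153
Parallel ([0.678153] and C6): 1 − (1 − 0.678153)(1 − 0.922000) = 0.974896
Series (C2, C3, and [0.974896]): 0.904000 × 0.836000 × 0.974896 = 0.736772
Parallel (C1 and [0.736772]): 1 − (1 − 0.723000)(1 − 0.736772) = 0.9271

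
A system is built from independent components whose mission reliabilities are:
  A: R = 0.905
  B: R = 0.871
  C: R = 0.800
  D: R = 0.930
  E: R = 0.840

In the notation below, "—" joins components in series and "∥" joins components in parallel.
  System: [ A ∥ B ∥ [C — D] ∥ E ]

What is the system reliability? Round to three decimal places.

0.999

Series (C and D): 0.80000 × 0.93000 = 0.74400
Parallel (A, B, [0.74400], and E): 1 − (1 − 0.90500)(1 − 0.87100)(1 − 0.74400)(1 − 0.84000) = 0.999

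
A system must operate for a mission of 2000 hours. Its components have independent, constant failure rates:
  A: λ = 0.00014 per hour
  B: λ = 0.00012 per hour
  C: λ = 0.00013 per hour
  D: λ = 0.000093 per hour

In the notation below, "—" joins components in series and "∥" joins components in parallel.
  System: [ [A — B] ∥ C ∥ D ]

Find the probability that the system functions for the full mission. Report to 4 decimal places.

R(A) = exp(−0.00014 × 2000) = 0.755784
R(B) = exp(−0.00012 × 2000) = 0.786628
R(C) = exp(−0.00013 × 2000) = 0.771052
R(D) = exp(−0.000093 × 2000) = 0.830274
Series (A and B): 0.755784 × 0.786628 = 0.594521
Parallel ([0.594521], C, and D): 1 − (1 − 0.594521)(1 − 0.771052)(1 − 0.830274) = 0.9842

0.9842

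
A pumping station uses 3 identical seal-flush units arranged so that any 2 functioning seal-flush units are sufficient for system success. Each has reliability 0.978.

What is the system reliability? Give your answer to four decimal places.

0.9986

R = Σ_{i=2}^{3} C(3,i) p^i (1−p)^{3−i} with p = 0.978
C(3,2)·0.978^2·0.022^1 = 0.063128
C(3,3)·0.978^3·0.022^0 = 0.935441
Sum = 0.9986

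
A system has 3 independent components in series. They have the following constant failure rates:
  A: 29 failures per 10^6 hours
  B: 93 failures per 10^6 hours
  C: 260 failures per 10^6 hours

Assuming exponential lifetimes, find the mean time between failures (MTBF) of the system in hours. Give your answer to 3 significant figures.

Series of exponential components: λ_sys = Σ λ_i
λ_sys = 0.000029 + 0.000093 + 0.00026 = 3.8200e-04 /h
MTBF = 1 / λ_sys = 2620 h

2620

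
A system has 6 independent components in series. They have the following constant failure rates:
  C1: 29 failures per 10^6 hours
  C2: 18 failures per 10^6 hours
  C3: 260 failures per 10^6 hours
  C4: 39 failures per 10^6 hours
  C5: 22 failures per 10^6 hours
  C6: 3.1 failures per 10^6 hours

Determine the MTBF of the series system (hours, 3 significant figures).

2690

Series of exponential components: λ_sys = Σ λ_i
λ_sys = 0.000029 + 0.000018 + 0.00026 + 0.000039 + 0.000022 + 0.0000031 = 3.7110e-04 /h
MTBF = 1 / λ_sys = 2690 h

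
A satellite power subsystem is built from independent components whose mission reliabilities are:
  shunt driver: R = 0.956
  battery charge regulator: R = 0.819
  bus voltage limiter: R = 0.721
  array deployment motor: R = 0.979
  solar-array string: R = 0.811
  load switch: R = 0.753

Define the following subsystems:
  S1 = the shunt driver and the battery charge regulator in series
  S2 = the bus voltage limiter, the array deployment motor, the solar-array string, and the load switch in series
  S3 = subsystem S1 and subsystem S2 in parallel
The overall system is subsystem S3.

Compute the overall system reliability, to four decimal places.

0.8765

Series (shunt driver and battery charge regulator): 0.956000 × 0.819000 = 0.782964
Series (bus voltage limiter, array deployment motor, solar-array string, and load switch): 0.721000 × 0.979000 × 0.811000 × 0.753000 = 0.431056
Parallel ([0.782964] and [0.431056]): 1 − (1 − 0.782964)(1 − 0.431056) = 0.8765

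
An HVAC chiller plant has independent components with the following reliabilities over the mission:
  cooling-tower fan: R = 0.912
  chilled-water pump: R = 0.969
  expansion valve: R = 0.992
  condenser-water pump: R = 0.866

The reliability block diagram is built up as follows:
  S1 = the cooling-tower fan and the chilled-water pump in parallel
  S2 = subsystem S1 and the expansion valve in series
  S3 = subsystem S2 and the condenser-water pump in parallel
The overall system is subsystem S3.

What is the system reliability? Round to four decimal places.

Parallel (cooling-tower fan and chilled-water pump): 1 − (1 − 0.912000)(1 − 0.969000) = 0.997272
Series ([0.997272] and expansion valve): 0.997272 × 0.992000 = 0.989294
Parallel ([0.989294] and condenser-water pump): 1 − (1 − 0.989294)(1 − 0.866000) = 0.9986

0.9986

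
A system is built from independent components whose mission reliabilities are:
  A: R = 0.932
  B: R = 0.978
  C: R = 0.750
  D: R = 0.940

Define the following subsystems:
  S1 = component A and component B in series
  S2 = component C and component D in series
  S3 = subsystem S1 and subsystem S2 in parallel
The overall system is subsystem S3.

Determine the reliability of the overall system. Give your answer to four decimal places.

Series (A and B): 0.932000 × 0.978000 = 0.911496
Series (C and D): 0.750000 × 0.940000 = 0.705000
Parallel ([0.911496] and [0.705000]): 1 − (1 − 0.911496)(1 − 0.705000) = 0.9739

0.9739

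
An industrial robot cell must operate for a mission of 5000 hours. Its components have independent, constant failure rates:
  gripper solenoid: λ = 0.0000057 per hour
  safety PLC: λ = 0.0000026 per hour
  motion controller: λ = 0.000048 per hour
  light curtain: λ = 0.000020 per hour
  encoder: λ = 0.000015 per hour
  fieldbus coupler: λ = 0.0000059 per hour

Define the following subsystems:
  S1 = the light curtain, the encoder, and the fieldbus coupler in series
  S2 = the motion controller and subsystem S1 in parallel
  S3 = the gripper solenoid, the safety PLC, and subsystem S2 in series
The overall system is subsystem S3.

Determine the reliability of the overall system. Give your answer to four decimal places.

R(gripper solenoid) = exp(−0.0000057 × 5000) = 0.971902
R(safety PLC) = exp(−0.0000026 × 5000) = 0.987084
R(motion controller) = exp(−0.000048 × 5000) = 0.786628
R(light curtain) = exp(−0.000020 × 5000) = 0.904837
R(encoder) = exp(−0.000015 × 5000) = 0.927743
R(fieldbus coupler) = exp(−0.0000059 × 5000) = 0.970931
Series (light curtain, encoder, and fieldbus coupler): 0.904837 × 0.927743 × 0.970931 = 0.815054
Parallel (motion controller and [0.815054]): 1 − (1 − 0.786628)(1 − 0.815054) = 0.960538
Series (gripper solenoid, safety PLC, and [0.960538]): 0.971902 × 0.987084 × 0.960538 = 0.9215

0.9215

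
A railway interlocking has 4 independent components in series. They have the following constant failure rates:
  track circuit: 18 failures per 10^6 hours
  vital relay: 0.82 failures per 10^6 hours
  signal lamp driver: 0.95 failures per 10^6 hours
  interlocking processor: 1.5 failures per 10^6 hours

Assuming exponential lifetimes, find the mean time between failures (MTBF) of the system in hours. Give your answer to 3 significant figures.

Series of exponential components: λ_sys = Σ λ_i
λ_sys = 0.000018 + 0.00000082 + 0.00000095 + 0.0000015 = 2.1270e-05 /h
MTBF = 1 / λ_sys = 47000 h

47000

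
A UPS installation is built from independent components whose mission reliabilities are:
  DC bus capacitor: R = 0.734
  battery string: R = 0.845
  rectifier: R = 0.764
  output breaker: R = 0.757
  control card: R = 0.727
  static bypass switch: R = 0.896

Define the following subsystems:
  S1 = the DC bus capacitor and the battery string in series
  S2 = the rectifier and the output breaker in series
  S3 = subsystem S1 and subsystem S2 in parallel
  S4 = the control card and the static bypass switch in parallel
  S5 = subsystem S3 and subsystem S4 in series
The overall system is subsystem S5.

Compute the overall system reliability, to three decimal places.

Series (DC bus capacitor and battery string): 0.73400 × 0.84500 = 0.62023
Series (rectifier and output breaker): 0.76400 × 0.75700 = 0.57835
Parallel ([0.62023] and [0.57835]): 1 − (1 − 0.62023)(1 − 0.57835) = 0.83987
Parallel (control card and static bypass switch): 1 − (1 − 0.72700)(1 − 0.89600) = 0.97161
Series ([0.83987] and [0.97161]): 0.83987 × 0.97161 = 0.816

0.816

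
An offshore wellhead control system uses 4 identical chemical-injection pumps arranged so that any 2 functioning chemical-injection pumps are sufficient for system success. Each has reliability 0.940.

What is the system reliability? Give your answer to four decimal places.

R = Σ_{i=2}^{4} C(4,i) p^i (1−p)^{4−i} with p = 0.940
C(4,2)·0.940^2·0.060^2 = 0.019086
C(4,3)·0.940^3·0.060^1 = 0.199340
C(4,4)·0.940^4·0.060^0 = 0.780749
Sum = 0.9992

0.9992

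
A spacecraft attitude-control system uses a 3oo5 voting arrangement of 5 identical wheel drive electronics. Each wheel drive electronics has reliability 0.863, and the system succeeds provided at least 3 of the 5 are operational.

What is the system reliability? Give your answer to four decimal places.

R = Σ_{i=3}^{5} C(5,i) p^i (1−p)^{5−i} with p = 0.863
C(5,3)·0.863^3·0.137^2 = 0.120635
C(5,4)·0.863^4·0.137^1 = 0.379956
C(5,5)·0.863^5·0.137^0 = 0.478690
Sum = 0.9793

0.9793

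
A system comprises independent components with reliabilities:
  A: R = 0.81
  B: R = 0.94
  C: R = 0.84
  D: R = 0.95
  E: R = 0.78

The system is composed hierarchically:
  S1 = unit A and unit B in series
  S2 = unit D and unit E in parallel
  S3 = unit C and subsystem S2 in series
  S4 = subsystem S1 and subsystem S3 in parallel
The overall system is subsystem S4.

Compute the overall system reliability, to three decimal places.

Series (A and B): 0.81000 × 0.94000 = 0.76140
Parallel (D and E): 1 − (1 − 0.95000)(1 − 0.78000) = 0.98900
Series (C and [0.98900]): 0.84000 × 0.98900 = 0.83076
Parallel ([0.76140] and [0.83076]): 1 − (1 − 0.76140)(1 − 0.83076) = 0.960

0.960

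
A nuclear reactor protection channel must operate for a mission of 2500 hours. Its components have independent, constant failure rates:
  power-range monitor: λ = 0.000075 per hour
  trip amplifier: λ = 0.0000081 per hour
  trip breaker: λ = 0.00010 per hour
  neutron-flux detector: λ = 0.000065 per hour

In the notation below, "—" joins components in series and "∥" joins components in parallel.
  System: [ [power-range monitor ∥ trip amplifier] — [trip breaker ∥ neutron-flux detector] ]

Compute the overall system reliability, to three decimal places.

R(power-range monitor) = exp(−0.000075 × 2500) = 0.82903
R(trip amplifier) = exp(−0.0000081 × 2500) = 0.97995
R(trip breaker) = exp(−0.00010 × 2500) = 0.77880
R(neutron-flux detector) = exp(−0.000065 × 2500) = 0.85002
Parallel (power-range monitor and trip amplifier): 1 − (1 − 0.82903)(1 − 0.97995) = 0.99657
Parallel (trip breaker and neutron-flux detector): 1 − (1 − 0.77880)(1 − 0.85002) = 0.96682
Series ([0.99657] and [0.96682]): 0.99657 × 0.96682 = 0.964

0.964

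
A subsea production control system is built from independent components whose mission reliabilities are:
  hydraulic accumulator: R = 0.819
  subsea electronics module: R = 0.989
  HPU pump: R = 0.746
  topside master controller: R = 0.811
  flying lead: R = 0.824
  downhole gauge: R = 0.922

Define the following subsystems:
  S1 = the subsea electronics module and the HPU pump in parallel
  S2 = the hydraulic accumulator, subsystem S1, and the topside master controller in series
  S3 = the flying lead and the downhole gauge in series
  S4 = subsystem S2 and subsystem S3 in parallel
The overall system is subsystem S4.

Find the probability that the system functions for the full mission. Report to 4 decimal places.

0.9189

Parallel (subsea electronics module and HPU pump): 1 − (1 − 0.989000)(1 − 0.746000) = 0.997206
Series (hydraulic accumulator, [0.997206], and topside master controller): 0.819000 × 0.997206 × 0.811000 = 0.662353
Series (flying lead and downhole gauge): 0.824000 × 0.922000 = 0.759728
Parallel ([0.662353] and [0.759728]): 1 − (1 − 0.662353)(1 − 0.759728) = 0.9189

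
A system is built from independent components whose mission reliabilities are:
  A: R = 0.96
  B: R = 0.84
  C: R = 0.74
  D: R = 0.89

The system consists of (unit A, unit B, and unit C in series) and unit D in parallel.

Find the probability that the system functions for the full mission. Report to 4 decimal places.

0.9556

Series (A, B, and C): 0.960000 × 0.840000 × 0.740000 = 0.596736
Parallel ([0.596736] and D): 1 − (1 − 0.596736)(1 − 0.890000) = 0.9556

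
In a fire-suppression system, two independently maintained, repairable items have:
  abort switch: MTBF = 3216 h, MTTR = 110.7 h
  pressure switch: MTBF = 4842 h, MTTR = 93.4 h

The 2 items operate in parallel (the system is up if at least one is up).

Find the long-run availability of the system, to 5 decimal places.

0.99937

A(abort switch) = MTBF/(MTBF+MTTR) = 3216/(3216+110.7) = 0.966724
A(pressure switch) = MTBF/(MTBF+MTTR) = 4842/(4842+93.4) = 0.981075
Parallel availability: 1 − (1 − 0.966724)(1 − 0.981075) = 0.99937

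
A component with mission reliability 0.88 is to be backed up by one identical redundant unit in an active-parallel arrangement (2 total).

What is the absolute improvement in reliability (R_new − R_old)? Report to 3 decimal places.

R_before = 0.88
R_after = 1 − (1 − 0.88)^2 = 0.986
ΔR = 0.986 − 0.88 = 0.106

0.106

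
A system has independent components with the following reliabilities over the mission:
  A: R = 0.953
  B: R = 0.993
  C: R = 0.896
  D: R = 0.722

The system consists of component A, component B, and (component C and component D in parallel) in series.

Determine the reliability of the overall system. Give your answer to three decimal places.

Parallel (C and D): 1 − (1 − 0.89600)(1 − 0.72200) = 0.97109
Series (A, B, and [0.97109]): 0.95300 × 0.99300 × 0.97109 = 0.919

0.919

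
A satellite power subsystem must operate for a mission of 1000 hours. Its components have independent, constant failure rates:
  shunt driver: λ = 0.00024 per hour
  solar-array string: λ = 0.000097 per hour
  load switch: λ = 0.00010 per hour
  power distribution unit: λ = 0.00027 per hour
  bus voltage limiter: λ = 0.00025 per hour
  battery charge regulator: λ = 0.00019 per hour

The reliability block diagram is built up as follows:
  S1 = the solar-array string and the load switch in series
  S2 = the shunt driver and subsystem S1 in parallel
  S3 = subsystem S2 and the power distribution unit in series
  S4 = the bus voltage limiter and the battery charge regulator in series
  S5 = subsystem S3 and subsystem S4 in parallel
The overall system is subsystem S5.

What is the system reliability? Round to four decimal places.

R(shunt driver) = exp(−0.00024 × 1000) = 0.786628
R(solar-array string) = exp(−0.000097 × 1000) = 0.907556
R(load switch) = exp(−0.00010 × 1000) = 0.904837
R(power distribution unit) = exp(−0.00027 × 1000) = 0.763379
R(bus voltage limiter) = exp(−0.00025 × 1000) = 0.778801
R(battery charge regulator) = exp(−0.00019 × 1000) = 0.826959
Series (solar-array string and load switch): 0.907556 × 0.904837 = 0.821190
Parallel (shunt driver and [0.821190]): 1 − (1 − 0.786628)(1 − 0.821190) = 0.961847
Series ([0.961847] and power distribution unit): 0.961847 × 0.763379 = 0.734254
Series (bus voltage limiter and battery charge regulator): 0.778801 × 0.826959 = 0.644036
Parallel ([0.734254] and [0.644036]): 1 − (1 − 0.734254)(1 − 0.644036) = 0.9054

0.9054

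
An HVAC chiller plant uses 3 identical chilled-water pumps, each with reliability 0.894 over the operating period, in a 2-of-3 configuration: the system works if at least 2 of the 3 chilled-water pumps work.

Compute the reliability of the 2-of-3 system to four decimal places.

R = Σ_{i=2}^{3} C(3,i) p^i (1−p)^{3−i} with p = 0.894
C(3,2)·0.894^2·0.106^1 = 0.254157
C(3,3)·0.894^3·0.106^0 = 0.714517
Sum = 0.9687

0.9687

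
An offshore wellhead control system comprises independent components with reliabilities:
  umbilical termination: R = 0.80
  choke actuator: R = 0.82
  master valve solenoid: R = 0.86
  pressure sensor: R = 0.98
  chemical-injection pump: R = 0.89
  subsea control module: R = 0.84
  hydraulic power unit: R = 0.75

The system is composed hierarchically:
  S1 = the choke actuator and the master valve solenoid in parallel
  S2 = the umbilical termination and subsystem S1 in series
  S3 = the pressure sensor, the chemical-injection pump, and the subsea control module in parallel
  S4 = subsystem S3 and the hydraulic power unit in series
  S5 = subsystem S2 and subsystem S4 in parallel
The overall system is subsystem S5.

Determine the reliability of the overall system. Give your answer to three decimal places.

Parallel (choke actuator and master valve solenoid): 1 − (1 − 0.82000)(1 − 0.86000) = 0.97480
Series (umbilical termination and [0.97480]): 0.80000 × 0.97480 = 0.77984
Parallel (pressure sensor, chemical-injection pump, and subsea control module): 1 − (1 − 0.98000)(1 − 0.89000)(1 − 0.84000) = 0.99965
Series ([0.99965] and hydraulic power unit): 0.99965 × 0.75000 = 0.74974
Parallel ([0.77984] and [0.74974]): 1 − (1 − 0.77984)(1 − 0.74974) = 0.945

0.945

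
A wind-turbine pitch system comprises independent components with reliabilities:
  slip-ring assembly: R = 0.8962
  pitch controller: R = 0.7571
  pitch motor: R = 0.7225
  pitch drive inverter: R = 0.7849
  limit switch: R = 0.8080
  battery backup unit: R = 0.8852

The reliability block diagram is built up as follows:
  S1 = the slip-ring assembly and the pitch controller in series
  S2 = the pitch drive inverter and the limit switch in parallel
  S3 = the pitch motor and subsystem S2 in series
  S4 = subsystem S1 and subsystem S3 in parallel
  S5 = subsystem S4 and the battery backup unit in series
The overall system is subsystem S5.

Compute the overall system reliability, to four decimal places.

0.7977

Series (slip-ring assembly and pitch controller): 0.896200 × 0.757100 = 0.678513
Parallel (pitch drive inverter and limit switch): 1 − (1 − 0.784900)(1 − 0.808000) = 0.958701
Series (pitch motor and [0.958701]): 0.722500 × 0.958701 = 0.692661
Parallel ([0.678513] and [0.692661]): 1 − (1 − 0.678513)(1 − 0.692661) = 0.901195
Series ([0.901195] and battery backup unit): 0.901195 × 0.885200 = 0.7977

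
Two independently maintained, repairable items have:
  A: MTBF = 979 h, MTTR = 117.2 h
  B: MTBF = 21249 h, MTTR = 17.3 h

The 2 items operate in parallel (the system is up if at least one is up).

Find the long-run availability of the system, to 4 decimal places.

0.9999

A(A) = MTBF/(MTBF+MTTR) = 979/(979+117.2) = 0.893085
A(B) = MTBF/(MTBF+MTTR) = 21249/(21249+17.3) = 0.999187
Parallel availability: 1 − (1 − 0.893085)(1 − 0.999187) = 0.9999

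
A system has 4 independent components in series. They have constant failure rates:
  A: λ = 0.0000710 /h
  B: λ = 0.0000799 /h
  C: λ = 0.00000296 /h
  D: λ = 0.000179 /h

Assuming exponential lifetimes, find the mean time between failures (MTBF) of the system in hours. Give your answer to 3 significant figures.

3000

Series of exponential components: λ_sys = Σ λ_i
λ_sys = 0.0000710 + 0.0000799 + 0.00000296 + 0.000179 = 3.3286e-04 /h
MTBF = 1 / λ_sys = 3000 h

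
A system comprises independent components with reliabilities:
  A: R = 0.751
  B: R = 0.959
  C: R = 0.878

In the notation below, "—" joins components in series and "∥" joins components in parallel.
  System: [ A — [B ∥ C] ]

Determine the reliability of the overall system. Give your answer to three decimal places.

0.747

Parallel (B and C): 1 − (1 − 0.95900)(1 − 0.87800) = 0.99500
Series (A and [0.99500]): 0.75100 × 0.99500 = 0.747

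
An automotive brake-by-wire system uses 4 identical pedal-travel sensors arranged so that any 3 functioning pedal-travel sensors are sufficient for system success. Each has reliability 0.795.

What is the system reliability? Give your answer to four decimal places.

R = Σ_{i=3}^{4} C(4,i) p^i (1−p)^{4−i} with p = 0.795
C(4,3)·0.795^3·0.205^1 = 0.412017
C(4,4)·0.795^4·0.205^0 = 0.399456
Sum = 0.8115

0.8115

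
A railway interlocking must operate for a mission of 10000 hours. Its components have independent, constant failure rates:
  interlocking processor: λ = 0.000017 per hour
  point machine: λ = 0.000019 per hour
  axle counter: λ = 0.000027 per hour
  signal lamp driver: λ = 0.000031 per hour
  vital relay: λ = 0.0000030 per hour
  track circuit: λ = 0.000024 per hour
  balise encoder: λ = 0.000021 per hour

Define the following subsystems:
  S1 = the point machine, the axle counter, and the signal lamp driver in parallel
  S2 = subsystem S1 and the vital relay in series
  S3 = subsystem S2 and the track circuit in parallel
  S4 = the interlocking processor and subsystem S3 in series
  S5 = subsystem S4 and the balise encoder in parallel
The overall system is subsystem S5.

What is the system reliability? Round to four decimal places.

0.9690

R(interlocking processor) = exp(−0.000017 × 10000) = 0.843665
R(point machine) = exp(−0.000019 × 10000) = 0.826959
R(axle counter) = exp(−0.000027 × 10000) = 0.763379
R(signal lamp driver) = exp(−0.000031 × 10000) = 0.733447
R(vital relay) = exp(−0.0000030 × 10000) = 0.970446
R(track circuit) = exp(−0.000024 × 10000) = 0.786628
R(balise encoder) = exp(−0.000021 × 10000) = 0.810584
Parallel (point machine, axle counter, and signal lamp driver): 1 − (1 − 0.826959)(1 − 0.763379)(1 − 0.733447) = 0.989086
Series ([0.989086] and vital relay): 0.989086 × 0.970446 = 0.959855
Parallel ([0.959855] and track circuit): 1 − (1 − 0.959855)(1 − 0.786628) = 0.991434
Series (interlocking processor and [0.991434]): 0.843665 × 0.991434 = 0.836438
Parallel ([0.836438] and balise encoder): 1 − (1 − 0.836438)(1 − 0.810584) = 0.9690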